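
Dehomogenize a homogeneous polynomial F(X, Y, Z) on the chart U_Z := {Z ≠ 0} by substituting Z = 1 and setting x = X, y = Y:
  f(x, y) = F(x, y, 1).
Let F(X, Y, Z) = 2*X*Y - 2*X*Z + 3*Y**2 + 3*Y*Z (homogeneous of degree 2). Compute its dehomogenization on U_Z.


f(x, y) = 2*x*y - 2*x + 3*y**2 + 3*y

On U_Z we set Z = 1. Each monomial c·X^i·Y^j·Z^k in F becomes c·x^i·y^j·1^k = c·x^i·y^j.
Substituting Z = 1: F(X, Y, 1) = 2*x*y - 2*x + 3*y**2 + 3*y.
Note: deg(f) ≤ deg(F) = 2; strict inequality happens when F is divisible by Z (lost terms).


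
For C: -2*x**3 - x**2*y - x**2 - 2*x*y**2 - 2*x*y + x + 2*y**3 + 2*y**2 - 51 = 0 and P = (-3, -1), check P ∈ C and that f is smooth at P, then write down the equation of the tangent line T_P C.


Tangent line at P: -53*x - 13*y - 172 = 0.

Step 1: f(-3, -1) = 0, so P lies on C.
Step 2: partial derivatives
  f_x(x, y) = -6*x**2 - 2*x*y - 2*x - 2*y**2 - 2*y + 1, f_y(x, y) = -x**2 - 4*x*y - 2*x + 6*y**2 + 4*y.
  f_x(P) = -53, f_y(P) = -13 (gradient nonzero, so P is smooth).
Step 3: tangent line at P: -53·(x − -3) + -13·(y − -1) = 0.
Expanding: -53*x - 13*y - 172 = 0.


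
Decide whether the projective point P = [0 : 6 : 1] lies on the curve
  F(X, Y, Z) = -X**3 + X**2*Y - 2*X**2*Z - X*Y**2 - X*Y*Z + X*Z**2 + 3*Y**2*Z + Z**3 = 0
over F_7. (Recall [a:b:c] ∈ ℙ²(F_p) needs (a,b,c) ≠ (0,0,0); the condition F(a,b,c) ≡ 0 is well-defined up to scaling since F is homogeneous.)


F(0,6,1) ≡ 4 (mod 7); P is NOT on the curve.

Evaluate F(0, 6, 1) term-by-term (mod 7).
  -X**3 ↦ -1·0·1·1 = 0
  X**2*Y ↦ 1·0·6·1 = 0
  -2*X**2*Z ↦ -2·0·1·1 = 0
  -X*Y**2 ↦ -1·0·36·1 = 0
  -X*Y*Z ↦ -1·0·6·1 = 0
  X*Z**2 ↦ 1·0·1·1 = 0
  3*Y**2*Z ↦ 3·1·36·1 = 108
  Z**3 ↦ 1·1·1·1 = 1
Sum: F(0, 6, 1) = (0) + (0) + (0) + (0) + (0) + (0) + (108) + (1) = 109.
Reducing mod 7: 109 ≡ 4 (mod 7).
Since F(a, b, c) ≡ 4 ≠ 0 (mod 7), P does NOT lie on the curve.


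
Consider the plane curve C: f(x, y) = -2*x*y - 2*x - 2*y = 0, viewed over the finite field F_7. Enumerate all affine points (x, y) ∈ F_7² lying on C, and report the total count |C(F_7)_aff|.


Affine F_7-points: {(0, 0), (1, 3), (2, 4), (3, 1), (4, 2), (5, 5)}; count = 6.

For each of the 49 pairs (x, y) ∈ F_7², evaluate f(x, y) mod 7. Record the zeros.
  x = 0: [0↦0, 1↦5, 2↦3, 3↦1, 4↦6, 5↦4, 6↦2]  zeros at y ∈ {0}
  x = 1: [0↦5, 1↦1, 2↦4, 3↦0, 4↦3, 5↦6, 6↦2]  zeros at y ∈ {3}
  x = 2: [0↦3, 1↦4, 2↦5, 3↦6, 4↦0, 5↦1, 6↦2]  zeros at y ∈ {4}
  x = 3: [0↦1, 1↦0, 2↦6, 3↦5, 4↦4, 5↦3, 6↦2]  zeros at y ∈ {1}
  x = 4: [0↦6, 1↦3, 2↦0, 3↦4, 4↦1, 5↦5, 6↦2]  zeros at y ∈ {2}
  x = 5: [0↦4, 1↦6, 2↦1, 3↦3, 4↦5, 5↦0, 6↦2]  zeros at y ∈ {5}
  x = 6: [0↦2, 1↦2, 2↦2, 3↦2, 4↦2, 5↦2, 6↦2]  zeros at y ∈ ∅
Collecting zeros: affine points = {(0, 0), (1, 3), (2, 4), (3, 1), (4, 2), (5, 5)}.
Total count |C(F_7)_aff| = 6.


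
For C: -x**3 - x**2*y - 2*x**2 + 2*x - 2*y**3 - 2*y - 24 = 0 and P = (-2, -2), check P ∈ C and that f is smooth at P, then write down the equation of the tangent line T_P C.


Tangent line at P: -10*x - 30*y - 80 = 0.

Step 1: f(-2, -2) = 0, so P lies on C.
Step 2: partial derivatives
  f_x(x, y) = -3*x**2 - 2*x*y - 4*x + 2, f_y(x, y) = -x**2 - 6*y**2 - 2.
  f_x(P) = -10, f_y(P) = -30 (gradient nonzero, so P is smooth).
Step 3: tangent line at P: -10·(x − -2) + -30·(y − -2) = 0.
Expanding: -10*x - 30*y - 80 = 0.


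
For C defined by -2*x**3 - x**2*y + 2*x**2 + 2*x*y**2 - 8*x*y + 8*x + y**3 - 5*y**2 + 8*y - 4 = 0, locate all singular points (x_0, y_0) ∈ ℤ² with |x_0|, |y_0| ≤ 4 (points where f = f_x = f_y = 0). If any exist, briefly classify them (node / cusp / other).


Singular points: {(0, 2)}; classification: cusp.

Compute partial derivatives:
  f_x = -6*x**2 - 2*x*y + 4*x + 2*y**2 - 8*y + 8.
  f_y = -x**2 + 4*x*y - 8*x + 3*y**2 - 10*y + 8.
Scan x_0 ∈ {−4, ..., 4}. For each x_0, f_y(x_0, y) is a polynomial in y; find its integer roots y ∈ {−4, ..., 4}, then test f_x and f at those candidates.
  x = -4: f_y(-4, y) = 3*y**2 - 26*y + 24; no integer root y with |y| ≤ 4.
  x = -3: f_y(-3, y) = 3*y**2 - 22*y + 23; no integer root y with |y| ≤ 4.
  x = -2: f_y(-2, y) = 3*y**2 - 18*y + 20; no integer root y with |y| ≤ 4.
  x = -1: f_y(-1, y) = 3*y**2 - 14*y + 15; vanishes at y ∈ {3}. (-1, 3): f_x = -2 ≠ 0.
  x = 0: f_y(0, y) = 3*y**2 - 10*y + 8; vanishes at y ∈ {2}. (0, 2): f_x = 0, f = 0 — SINGULAR.
  x = 1: f_y(1, y) = 3*y**2 - 6*y - 1; no integer root y with |y| ≤ 4.
  x = 2: f_y(2, y) = 3*y**2 - 2*y - 12; no integer root y with |y| ≤ 4.
  x = 3: f_y(3, y) = 3*y**2 + 2*y - 25; no integer root y with |y| ≤ 4.
  x = 4: f_y(4, y) = 3*y**2 + 6*y - 40; no integer root y with |y| ≤ 4.
Only singular point on the grid: (0, 2).
Classify: substitute x = 0 + u, y = 2 + v and expand: f = -2*u**3 - u**2*v + 2*u*v**2 + v**3 + v**2.
No constant or linear terms (consistent with a singular point). Quadratic part: v**2. Cubic part: -2*u**3 - u**2*v + 2*u*v**2 + v**3.
The quadratic part v**2 is a perfect square, so there is a single (double) tangent line v = 0, i.e. y = 2. Restricting the cubic part to that line (v = 0) leaves -2*u**3 ≠ 0, so f is not divisible by v and the branch is v² ≈ 2*u**3 to lowest order — this is a cusp.
Classification: cusp.


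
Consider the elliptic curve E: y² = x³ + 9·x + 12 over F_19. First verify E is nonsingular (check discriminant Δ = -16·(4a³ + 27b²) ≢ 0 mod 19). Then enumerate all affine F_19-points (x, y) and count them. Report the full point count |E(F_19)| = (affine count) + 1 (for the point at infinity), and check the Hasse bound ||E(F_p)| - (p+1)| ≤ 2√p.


Affine points = {(2, 0), (3, 3), (3, 16), (4, 6), (4, 13), (5, 7), (5, 12), (6, 4), (6, 15), (7, 0), (8, 8), (8, 11), (9, 9), (9, 10), (10, 0), (11, 6), (11, 13), (12, 9), (12, 10), (15, 8), (15, 11), (17, 9), (17, 10)}; affine count = 23; |E(F_19)| = 24.

Discriminant check: Δ ∝ 4a³ + 27b² = 4·9³ + 27·12² = 4·729 + 27·144 ≡ 2 (mod 19). Nonzero ⇒ E is nonsingular.
For each x ∈ F_19, compute rhs = x³ + 9·x + 12 mod 19, then count y ∈ F_19 with y² ≡ rhs.
  x = 0: rhs = 12, matching y values: none (0 points).
  x = 1: rhs = 3, matching y values: none (0 points).
  x = 2: rhs = 0, matching y values: 0 (1 points).
  x = 3: rhs = 9, matching y values: 3, 16 (2 points).
  x = 4: rhs = 17, matching y values: 6, 13 (2 points).
  x = 5: rhs = 11, matching y values: 7, 12 (2 points).
  x = 6: rhs = 16, matching y values: 4, 15 (2 points).
  x = 7: rhs = 0, matching y values: 0 (1 points).
  x = 8: rhs = 7, matching y values: 8, 11 (2 points).
  x = 9: rhs = 5, matching y values: 9, 10 (2 points).
  x = 10: rhs = 0, matching y values: 0 (1 points).
  x = 11: rhs = 17, matching y values: 6, 13 (2 points).
  x = 12: rhs = 5, matching y values: 9, 10 (2 points).
  x = 13: rhs = 8, matching y values: none (0 points).
  x = 14: rhs = 13, matching y values: none (0 points).
  x = 15: rhs = 7, matching y values: 8, 11 (2 points).
  x = 16: rhs = 15, matching y values: none (0 points).
  x = 17: rhs = 5, matching y values: 9, 10 (2 points).
  x = 18: rhs = 2, matching y values: none (0 points).
Total affine count: 23.
Full point count |E(F_19)| = 23 + 1 = 24.
Hasse bound: |24 − (19+1)| = |4| = 4 ≤ 2√19 ≈ 8.7178 ✓.


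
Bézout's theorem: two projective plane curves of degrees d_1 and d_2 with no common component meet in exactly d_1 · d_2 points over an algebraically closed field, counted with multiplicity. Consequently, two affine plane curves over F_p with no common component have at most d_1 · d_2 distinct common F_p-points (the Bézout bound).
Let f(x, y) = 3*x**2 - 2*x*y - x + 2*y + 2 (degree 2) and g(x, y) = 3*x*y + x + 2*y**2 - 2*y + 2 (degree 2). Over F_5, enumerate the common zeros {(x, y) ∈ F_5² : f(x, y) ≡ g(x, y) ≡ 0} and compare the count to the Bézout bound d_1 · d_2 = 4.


Common zeros: {(2, 1), (3, 4)}; count = 2; Bézout bound = 4.

deg(f) = 2, deg(g) = 2, so Bézout bound = 4.
Scan x ∈ F_5. For each x, list the y ∈ F_5 with f(x, y) ≡ 0 and those with g(x, y) ≡ 0 (mod 5); the common zeros in that column are the intersection.
  x = 0: f ≡ 0 at y ∈ {4}; g ≡ 0 at y ∈ ∅; common: ∅.
  x = 1: f ≡ 0 at y ∈ ∅; g ≡ 0 at y ∈ ∅; common: ∅.
  x = 2: f ≡ 0 at y ∈ {1}; g ≡ 0 at y ∈ {1, 2}; common: {1}.
  x = 3: f ≡ 0 at y ∈ {4}; g ≡ 0 at y ∈ {0, 4}; common: {4}.
  x = 4: f ≡ 0 at y ∈ {1}; g ≡ 0 at y ∈ ∅; common: ∅.
Collecting: common zeros = {(2, 1), (3, 4)}, so the count is 2.
Comparison with the Bézout bound: 2 ≤ 4 = deg(f)·deg(g), as expected for curves with no common component (the affine F_5-count falls short of the bound because intersections may lie at infinity, over extension fields, or carry multiplicity).


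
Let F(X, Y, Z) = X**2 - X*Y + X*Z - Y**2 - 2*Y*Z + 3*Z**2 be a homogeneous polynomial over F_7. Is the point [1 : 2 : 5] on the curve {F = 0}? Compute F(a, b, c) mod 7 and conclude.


F(1,2,5) ≡ 6 (mod 7); P is NOT on the curve.

Evaluate F(1, 2, 5) term-by-term (mod 7).
  X**2 ↦ 1·1·1·1 = 1
  -X*Y ↦ -1·1·2·1 = -2
  X*Z ↦ 1·1·1·5 = 5
  -Y**2 ↦ -1·1·4·1 = -4
  -2*Y*Z ↦ -2·1·2·5 = -20
  3*Z**2 ↦ 3·1·1·25 = 75
Sum: F(1, 2, 5) = (1) + (-2) + (5) + (-4) + (-20) + (75) = 55.
Reducing mod 7: 55 ≡ 6 (mod 7).
Since F(a, b, c) ≡ 6 ≠ 0 (mod 7), P does NOT lie on the curve.


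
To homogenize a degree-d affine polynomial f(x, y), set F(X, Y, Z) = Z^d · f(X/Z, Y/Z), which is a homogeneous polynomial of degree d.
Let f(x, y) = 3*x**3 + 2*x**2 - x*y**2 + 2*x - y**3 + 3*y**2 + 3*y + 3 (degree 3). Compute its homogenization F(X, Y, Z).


F(X, Y, Z) = 3*X**3 + 2*X**2*Z - X*Y**2 + 2*X*Z**2 - Y**3 + 3*Y**2*Z + 3*Y*Z**2 + 3*Z**3

deg(f) = 3.
Substitute x = X/Z, y = Y/Z into f, then multiply by Z^3.
  monomial 3·x^3·y^0 ↦ 3·X^3·Y^0·Z^0.
  monomial 2·x^2·y^0 ↦ 2·X^2·Y^0·Z^1.
  monomial -1·x^1·y^2 ↦ -1·X^1·Y^2·Z^0.
  monomial 2·x^1·y^0 ↦ 2·X^1·Y^0·Z^2.
  monomial -1·x^0·y^3 ↦ -1·X^0·Y^3·Z^0.
  monomial 3·x^0·y^2 ↦ 3·X^0·Y^2·Z^1.
  monomial 3·x^0·y^1 ↦ 3·X^0·Y^1·Z^2.
  monomial 3·x^0·y^0 ↦ 3·X^0·Y^0·Z^3.
Collecting: F(X, Y, Z) = 3*X**3 + 2*X**2*Z - X*Y**2 + 2*X*Z**2 - Y**3 + 3*Y**2*Z + 3*Y*Z**2 + 3*Z**3.


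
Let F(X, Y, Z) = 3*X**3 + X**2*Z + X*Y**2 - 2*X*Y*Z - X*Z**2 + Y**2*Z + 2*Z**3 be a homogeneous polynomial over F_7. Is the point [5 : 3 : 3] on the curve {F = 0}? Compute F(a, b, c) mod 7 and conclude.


F(5,3,3) ≡ 0 (mod 7); P is on the curve.

Evaluate F(5, 3, 3) term-by-term (mod 7).
  3*X**3 ↦ 3·125·1·1 = 375
  X**2*Z ↦ 1·25·1·3 = 75
  X*Y**2 ↦ 1·5·9·1 = 45
  -2*X*Y*Z ↦ -2·5·3·3 = -90
  -X*Z**2 ↦ -1·5·1·9 = -45
  Y**2*Z ↦ 1·1·9·3 = 27
  2*Z**3 ↦ 2·1·1·27 = 54
Sum: F(5, 3, 3) = (375) + (75) + (45) + (-90) + (-45) + (27) + (54) = 441.
Reducing mod 7: 441 ≡ 0 (mod 7).
Since F(a, b, c) ≡ 0 (mod 7), P lies on the curve.


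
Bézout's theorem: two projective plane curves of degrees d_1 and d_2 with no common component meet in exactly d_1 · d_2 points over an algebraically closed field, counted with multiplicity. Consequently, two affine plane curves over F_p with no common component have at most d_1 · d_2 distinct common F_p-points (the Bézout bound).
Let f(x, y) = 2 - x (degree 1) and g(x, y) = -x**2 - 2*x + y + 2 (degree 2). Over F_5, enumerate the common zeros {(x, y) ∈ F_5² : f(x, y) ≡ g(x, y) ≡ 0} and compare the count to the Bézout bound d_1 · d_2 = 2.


Common zeros: {(2, 1)}; count = 1; Bézout bound = 2.

deg(f) = 1, deg(g) = 2, so Bézout bound = 2.
Scan x ∈ F_5. For each x, list the y ∈ F_5 with f(x, y) ≡ 0 and those with g(x, y) ≡ 0 (mod 5); the common zeros in that column are the intersection.
  x = 0: f ≡ 0 at y ∈ ∅; g ≡ 0 at y ∈ {3}; common: ∅.
  x = 1: f ≡ 0 at y ∈ ∅; g ≡ 0 at y ∈ {1}; common: ∅.
  x = 2: f ≡ 0 at y ∈ {0, 1, 2, 3, 4}; g ≡ 0 at y ∈ {1}; common: {1}.
  x = 3: f ≡ 0 at y ∈ ∅; g ≡ 0 at y ∈ {3}; common: ∅.
  x = 4: f ≡ 0 at y ∈ ∅; g ≡ 0 at y ∈ {2}; common: ∅.
Collecting: common zeros = {(2, 1)}, so the count is 1.
Comparison with the Bézout bound: 1 ≤ 2 = deg(f)·deg(g), as expected for curves with no common component (the affine F_5-count falls short of the bound because intersections may lie at infinity, over extension fields, or carry multiplicity).


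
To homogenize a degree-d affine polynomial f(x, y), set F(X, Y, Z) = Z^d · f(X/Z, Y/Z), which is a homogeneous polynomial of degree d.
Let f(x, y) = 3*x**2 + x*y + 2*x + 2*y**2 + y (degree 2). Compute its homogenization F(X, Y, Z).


F(X, Y, Z) = 3*X**2 + X*Y + 2*X*Z + 2*Y**2 + Y*Z

deg(f) = 2.
Substitute x = X/Z, y = Y/Z into f, then multiply by Z^2.
  monomial 3·x^2·y^0 ↦ 3·X^2·Y^0·Z^0.
  monomial 1·x^1·y^1 ↦ 1·X^1·Y^1·Z^0.
  monomial 2·x^1·y^0 ↦ 2·X^1·Y^0·Z^1.
  monomial 2·x^0·y^2 ↦ 2·X^0·Y^2·Z^0.
  monomial 1·x^0·y^1 ↦ 1·X^0·Y^1·Z^1.
Collecting: F(X, Y, Z) = 3*X**2 + X*Y + 2*X*Z + 2*Y**2 + Y*Z.


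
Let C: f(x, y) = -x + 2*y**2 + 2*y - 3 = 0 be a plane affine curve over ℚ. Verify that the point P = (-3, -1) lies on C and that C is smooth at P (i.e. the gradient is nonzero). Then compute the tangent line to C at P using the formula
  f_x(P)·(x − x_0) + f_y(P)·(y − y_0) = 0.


Tangent line at P: -x - 2*y - 5 = 0.

Step 1: f(-3, -1) = 0, so P lies on C.
Step 2: partial derivatives
  f_x(x, y) = -1, f_y(x, y) = 4*y + 2.
  f_x(P) = -1, f_y(P) = -2 (gradient nonzero, so P is smooth).
Step 3: tangent line at P: -1·(x − -3) + -2·(y − -1) = 0.
Expanding: -x - 2*y - 5 = 0.


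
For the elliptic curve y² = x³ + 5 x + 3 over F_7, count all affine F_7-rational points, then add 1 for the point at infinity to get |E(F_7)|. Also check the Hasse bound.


Affine points = {(1, 3), (1, 4), (2, 0), (6, 2), (6, 5)}; affine count = 5; |E(F_7)| = 6.

Discriminant check: Δ ∝ 4a³ + 27b² = 4·5³ + 27·3² = 4·125 + 27·9 ≡ 1 (mod 7). Nonzero ⇒ E is nonsingular.
For each x ∈ F_7, compute rhs = x³ + 5·x + 3 mod 7, then count y ∈ F_7 with y² ≡ rhs.
  x = 0: rhs = 3, matching y values: none (0 points).
  x = 1: rhs = 2, matching y values: 3, 4 (2 points).
  x = 2: rhs = 0, matching y values: 0 (1 points).
  x = 3: rhs = 3, matching y values: none (0 points).
  x = 4: rhs = 3, matching y values: none (0 points).
  x = 5: rhs = 6, matching y values: none (0 points).
  x = 6: rhs = 4, matching y values: 2, 5 (2 points).
Total affine count: 5.
Full point count |E(F_7)| = 5 + 1 = 6.
Hasse bound: |6 − (7+1)| = |-2| = 2 ≤ 2√7 ≈ 5.2915 ✓.


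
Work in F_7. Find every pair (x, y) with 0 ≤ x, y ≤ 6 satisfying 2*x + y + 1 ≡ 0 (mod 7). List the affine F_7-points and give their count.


Affine F_7-points: {(0, 6), (1, 4), (2, 2), (3, 0), (4, 5), (5, 3), (6, 1)}; count = 7.

For each of the 49 pairs (x, y) ∈ F_7², evaluate f(x, y) mod 7. Record the zeros.
  x = 0: [0↦1, 1↦2, 2↦3, 3↦4, 4↦5, 5↦6, 6↦0]  zeros at y ∈ {6}
  x = 1: [0↦3, 1↦4, 2↦5, 3↦6, 4↦0, 5↦1, 6↦2]  zeros at y ∈ {4}
  x = 2: [0↦5, 1↦6, 2↦0, 3↦1, 4↦2, 5↦3, 6↦4]  zeros at y ∈ {2}
  x = 3: [0↦0, 1↦1, 2↦2, 3↦3, 4↦4, 5↦5, 6↦6]  zeros at y ∈ {0}
  x = 4: [0↦2, 1↦3, 2↦4, 3↦5, 4↦6, 5↦0, 6↦1]  zeros at y ∈ {5}
  x = 5: [0↦4, 1↦5, 2↦6, 3↦0, 4↦1, 5↦2, 6↦3]  zeros at y ∈ {3}
  x = 6: [0↦6, 1↦0, 2↦1, 3↦2, 4↦3, 5↦4, 6↦5]  zeros at y ∈ {1}
Collecting zeros: affine points = {(0, 6), (1, 4), (2, 2), (3, 0), (4, 5), (5, 3), (6, 1)}.
Total count |C(F_7)_aff| = 7.


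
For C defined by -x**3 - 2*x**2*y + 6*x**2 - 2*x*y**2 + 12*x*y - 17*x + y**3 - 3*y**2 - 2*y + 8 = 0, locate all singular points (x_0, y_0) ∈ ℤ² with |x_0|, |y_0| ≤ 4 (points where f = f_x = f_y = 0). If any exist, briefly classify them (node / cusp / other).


Singular points: {(1, 2)}; classification: node.

Compute partial derivatives:
  f_x = -3*x**2 - 4*x*y + 12*x - 2*y**2 + 12*y - 17.
  f_y = -2*x**2 - 4*x*y + 12*x + 3*y**2 - 6*y - 2.
Scan x_0 ∈ {−4, ..., 4}. For each x_0, f_y(x_0, y) is a polynomial in y; find its integer roots y ∈ {−4, ..., 4}, then test f_x and f at those candidates.
  x = -4: f_y(-4, y) = 3*y**2 + 10*y - 82; no integer root y with |y| ≤ 4.
  x = -3: f_y(-3, y) = 3*y**2 + 6*y - 56; no integer root y with |y| ≤ 4.
  x = -2: f_y(-2, y) = 3*y**2 + 2*y - 34; no integer root y with |y| ≤ 4.
  x = -1: f_y(-1, y) = 3*y**2 - 2*y - 16; vanishes at y ∈ {-2}. (-1, -2): f_x = -72 ≠ 0.
  x = 0: f_y(0, y) = 3*y**2 - 6*y - 2; no integer root y with |y| ≤ 4.
  x = 1: f_y(1, y) = 3*y**2 - 10*y + 8; vanishes at y ∈ {2}. (1, 2): f_x = 0, f = 0 — SINGULAR.
  x = 2: f_y(2, y) = 3*y**2 - 14*y + 14; no integer root y with |y| ≤ 4.
  x = 3: f_y(3, y) = 3*y**2 - 18*y + 16; no integer root y with |y| ≤ 4.
  x = 4: f_y(4, y) = 3*y**2 - 22*y + 14; no integer root y with |y| ≤ 4.
Only singular point on the grid: (1, 2).
Classify: substitute x = 1 + u, y = 2 + v and expand: f = -u**3 - 2*u**2*v - u**2 - 2*u*v**2 + v**3 + v**2.
No constant or linear terms (consistent with a singular point). Quadratic part: -u**2 + v**2. Cubic part: -u**3 - 2*u**2*v - 2*u*v**2 + v**3.
The quadratic part v**2 - u**2 = (v − u)(v + u) splits into two distinct linear factors, so there are two distinct tangent lines y − 2 = ±(x − 1) — this is a node (ordinary double point).
Classification: node.


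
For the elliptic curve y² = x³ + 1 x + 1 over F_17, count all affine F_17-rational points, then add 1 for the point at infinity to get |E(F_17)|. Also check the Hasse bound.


Affine points = {(0, 1), (0, 16), (4, 1), (4, 16), (6, 6), (6, 11), (9, 5), (9, 12), (10, 5), (10, 12), (11, 0), (13, 1), (13, 16), (15, 5), (15, 12), (16, 4), (16, 13)}; affine count = 17; |E(F_17)| = 18.

Discriminant check: Δ ∝ 4a³ + 27b² = 4·1³ + 27·1² = 4·1 + 27·1 ≡ 14 (mod 17). Nonzero ⇒ E is nonsingular.
For each x ∈ F_17, compute rhs = x³ + 1·x + 1 mod 17, then count y ∈ F_17 with y² ≡ rhs.
  x = 0: rhs = 1, matching y values: 1, 16 (2 points).
  x = 1: rhs = 3, matching y values: none (0 points).
  x = 2: rhs = 11, matching y values: none (0 points).
  x = 3: rhs = 14, matching y values: none (0 points).
  x = 4: rhs = 1, matching y values: 1, 16 (2 points).
  x = 5: rhs = 12, matching y values: none (0 points).
  x = 6: rhs = 2, matching y values: 6, 11 (2 points).
  x = 7: rhs = 11, matching y values: none (0 points).
  x = 8: rhs = 11, matching y values: none (0 points).
  x = 9: rhs = 8, matching y values: 5, 12 (2 points).
  x = 10: rhs = 8, matching y values: 5, 12 (2 points).
  x = 11: rhs = 0, matching y values: 0 (1 points).
  x = 12: rhs = 7, matching y values: none (0 points).
  x = 13: rhs = 1, matching y values: 1, 16 (2 points).
  x = 14: rhs = 5, matching y values: none (0 points).
  x = 15: rhs = 8, matching y values: 5, 12 (2 points).
  x = 16: rhs = 16, matching y values: 4, 13 (2 points).
Total affine count: 17.
Full point count |E(F_17)| = 17 + 1 = 18.
Hasse bound: |18 − (17+1)| = |0| = 0 ≤ 2√17 ≈ 8.2462 ✓.


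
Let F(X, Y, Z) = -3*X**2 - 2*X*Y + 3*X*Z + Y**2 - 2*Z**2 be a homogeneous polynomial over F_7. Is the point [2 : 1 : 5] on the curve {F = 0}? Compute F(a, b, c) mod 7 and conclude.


F(2,1,5) ≡ 0 (mod 7); P is on the curve.

Evaluate F(2, 1, 5) term-by-term (mod 7).
  -3*X**2 ↦ -3·4·1·1 = -12
  -2*X*Y ↦ -2·2·1·1 = -4
  3*X*Z ↦ 3·2·1·5 = 30
  Y**2 ↦ 1·1·1·1 = 1
  -2*Z**2 ↦ -2·1·1·25 = -50
Sum: F(2, 1, 5) = (-12) + (-4) + (30) + (1) + (-50) = -35.
Reducing mod 7: -35 ≡ 0 (mod 7).
Since F(a, b, c) ≡ 0 (mod 7), P lies on the curve.


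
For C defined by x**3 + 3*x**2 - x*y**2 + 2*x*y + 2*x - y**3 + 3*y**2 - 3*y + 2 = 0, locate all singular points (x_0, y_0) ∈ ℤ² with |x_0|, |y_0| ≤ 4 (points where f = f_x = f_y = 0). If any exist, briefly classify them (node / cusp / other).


Singular points: {(-1, 1)}; classification: cusp.

Compute partial derivatives:
  f_x = 3*x**2 + 6*x - y**2 + 2*y + 2.
  f_y = -2*x*y + 2*x - 3*y**2 + 6*y - 3.
Scan x_0 ∈ {−4, ..., 4}. For each x_0, f_y(x_0, y) is a polynomial in y; find its integer roots y ∈ {−4, ..., 4}, then test f_x and f at those candidates.
  x = -4: f_y(-4, y) = -3*y**2 + 14*y - 11; vanishes at y ∈ {1}. (-4, 1): f_x = 27 ≠ 0.
  x = -3: f_y(-3, y) = -3*y**2 + 12*y - 9; vanishes at y ∈ {1, 3}. (-3, 1): f_x = 12 ≠ 0; (-3, 3): f_x = 8 ≠ 0.
  x = -2: f_y(-2, y) = -3*y**2 + 10*y - 7; vanishes at y ∈ {1}. (-2, 1): f_x = 3 ≠ 0.
  x = -1: f_y(-1, y) = -3*y**2 + 8*y - 5; vanishes at y ∈ {1}. (-1, 1): f_x = 0, f = 0 — SINGULAR.
  x = 0: f_y(0, y) = -3*y**2 + 6*y - 3; vanishes at y ∈ {1}. (0, 1): f_x = 3 ≠ 0.
  x = 1: f_y(1, y) = -3*y**2 + 4*y - 1; vanishes at y ∈ {1}. (1, 1): f_x = 12 ≠ 0.
  x = 2: f_y(2, y) = -3*y**2 + 2*y + 1; vanishes at y ∈ {1}. (2, 1): f_x = 27 ≠ 0.
  x = 3: f_y(3, y) = 3 - 3*y**2; vanishes at y ∈ {-1, 1}. (3, -1): f_x = 44 ≠ 0; (3, 1): f_x = 48 ≠ 0.
  x = 4: f_y(4, y) = -3*y**2 - 2*y + 5; vanishes at y ∈ {1}. (4, 1): f_x = 75 ≠ 0.
Only singular point on the grid: (-1, 1).
Classify: substitute x = -1 + u, y = 1 + v and expand: f = u**3 - u*v**2 - v**3 + v**2.
No constant or linear terms (consistent with a singular point). Quadratic part: v**2. Cubic part: u**3 - u*v**2 - v**3.
The quadratic part v**2 is a perfect square, so there is a single (double) tangent line v = 0, i.e. y = 1. Restricting the cubic part to that line (v = 0) leaves u**3 ≠ 0, so f is not divisible by v and the branch is v² ≈ -u**3 to lowest order — this is a cusp.
Classification: cusp.


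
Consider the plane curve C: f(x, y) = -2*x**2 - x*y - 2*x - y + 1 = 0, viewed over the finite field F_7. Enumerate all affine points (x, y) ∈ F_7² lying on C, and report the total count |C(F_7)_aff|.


Affine F_7-points: {(0, 1), (1, 2), (2, 1), (3, 3), (4, 2), (5, 3)}; count = 6.

For each of the 49 pairs (x, y) ∈ F_7², evaluate f(x, y) mod 7. Record the zeros.
  x = 0: [0↦1, 1↦0, 2↦6, 3↦5, 4↦4, 5↦3, 6↦2]  zeros at y ∈ {1}
  x = 1: [0↦4, 1↦2, 2↦0, 3↦5, 4↦3, 5↦1, 6↦6]  zeros at y ∈ {2}
  x = 2: [0↦3, 1↦0, 2↦4, 3↦1, 4↦5, 5↦2, 6↦6]  zeros at y ∈ {1}
  x = 3: [0↦5, 1↦1, 2↦4, 3↦0, 4↦3, 5↦6, 6↦2]  zeros at y ∈ {3}
  x = 4: [0↦3, 1↦5, 2↦0, 3↦2, 4↦4, 5↦6, 6↦1]  zeros at y ∈ {2}
  x = 5: [0↦4, 1↦5, 2↦6, 3↦0, 4↦1, 5↦2, 6↦3]  zeros at y ∈ {3}
  x = 6: [0↦1, 1↦1, 2↦1, 3↦1, 4↦1, 5↦1, 6↦1]  zeros at y ∈ ∅
Collecting zeros: affine points = {(0, 1), (1, 2), (2, 1), (3, 3), (4, 2), (5, 3)}.
Total count |C(F_7)_aff| = 6.


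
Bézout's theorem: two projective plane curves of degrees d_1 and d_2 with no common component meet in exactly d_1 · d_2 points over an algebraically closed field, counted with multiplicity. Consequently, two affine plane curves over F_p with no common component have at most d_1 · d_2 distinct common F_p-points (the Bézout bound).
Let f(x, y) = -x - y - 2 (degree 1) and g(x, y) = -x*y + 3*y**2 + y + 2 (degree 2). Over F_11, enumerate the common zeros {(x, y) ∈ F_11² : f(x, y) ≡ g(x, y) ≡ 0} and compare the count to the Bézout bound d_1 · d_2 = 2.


Common zeros: ∅; count = 0; Bézout bound = 2.

deg(f) = 1, deg(g) = 2, so Bézout bound = 2.
Scan x ∈ F_11. For each x, list the y ∈ F_11 with f(x, y) ≡ 0 and those with g(x, y) ≡ 0 (mod 11); the common zeros in that column are the intersection.
  x = 0: f ≡ 0 at y ∈ {9}; g ≡ 0 at y ∈ ∅; common: ∅.
  x = 1: f ≡ 0 at y ∈ {8}; g ≡ 0 at y ∈ {5, 6}; common: ∅.
  x = 2: f ≡ 0 at y ∈ {7}; g ≡ 0 at y ∈ ∅; common: ∅.
  x = 3: f ≡ 0 at y ∈ {6}; g ≡ 0 at y ∈ ∅; common: ∅.
  x = 4: f ≡ 0 at y ∈ {5}; g ≡ 0 at y ∈ ∅; common: ∅.
  x = 5: f ≡ 0 at y ∈ {4}; g ≡ 0 at y ∈ {7, 9}; common: ∅.
  x = 6: f ≡ 0 at y ∈ {3}; g ≡ 0 at y ∈ {1, 8}; common: ∅.
  x = 7: f ≡ 0 at y ∈ {2}; g ≡ 0 at y ∈ {3, 10}; common: ∅.
  x = 8: f ≡ 0 at y ∈ {1}; g ≡ 0 at y ∈ {2, 4}; common: ∅.
  x = 9: f ≡ 0 at y ∈ {0}; g ≡ 0 at y ∈ ∅; common: ∅.
  x = 10: f ≡ 0 at y ∈ {10}; g ≡ 0 at y ∈ ∅; common: ∅.
Collecting: common zeros = ∅, so the count is 0.
Comparison with the Bézout bound: 0 ≤ 2 = deg(f)·deg(g), as expected for curves with no common component (the affine F_11-count falls short of the bound because intersections may lie at infinity, over extension fields, or carry multiplicity).


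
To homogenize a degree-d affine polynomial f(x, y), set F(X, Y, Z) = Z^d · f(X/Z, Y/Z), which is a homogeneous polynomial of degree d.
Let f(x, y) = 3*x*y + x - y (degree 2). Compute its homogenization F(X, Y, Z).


F(X, Y, Z) = 3*X*Y + X*Z - Y*Z

deg(f) = 2.
Substitute x = X/Z, y = Y/Z into f, then multiply by Z^2.
  monomial 3·x^1·y^1 ↦ 3·X^1·Y^1·Z^0.
  monomial 1·x^1·y^0 ↦ 1·X^1·Y^0·Z^1.
  monomial -1·x^0·y^1 ↦ -1·X^0·Y^1·Z^1.
Collecting: F(X, Y, Z) = 3*X*Y + X*Z - Y*Z.


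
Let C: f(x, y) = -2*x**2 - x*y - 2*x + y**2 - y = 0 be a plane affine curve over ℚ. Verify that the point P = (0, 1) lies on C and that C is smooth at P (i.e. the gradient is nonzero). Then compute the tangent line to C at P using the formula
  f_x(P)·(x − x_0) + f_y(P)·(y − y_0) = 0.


Tangent line at P: -3*x + y - 1 = 0.

Step 1: f(0, 1) = 0, so P lies on C.
Step 2: partial derivatives
  f_x(x, y) = -4*x - y - 2, f_y(x, y) = -x + 2*y - 1.
  f_x(P) = -3, f_y(P) = 1 (gradient nonzero, so P is smooth).
Step 3: tangent line at P: -3·(x − 0) + 1·(y − 1) = 0.
Expanding: -3*x + y - 1 = 0.


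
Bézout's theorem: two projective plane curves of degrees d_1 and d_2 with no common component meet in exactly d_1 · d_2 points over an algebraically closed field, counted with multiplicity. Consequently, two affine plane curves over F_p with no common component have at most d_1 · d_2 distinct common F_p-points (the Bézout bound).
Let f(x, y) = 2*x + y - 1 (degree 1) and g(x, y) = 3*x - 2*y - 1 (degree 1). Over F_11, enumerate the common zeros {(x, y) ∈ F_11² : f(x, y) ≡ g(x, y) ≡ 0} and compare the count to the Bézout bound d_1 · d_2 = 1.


Common zeros: {(2, 8)}; count = 1; Bézout bound = 1.

deg(f) = 1, deg(g) = 1, so Bézout bound = 1.
Scan x ∈ F_11. For each x, list the y ∈ F_11 with f(x, y) ≡ 0 and those with g(x, y) ≡ 0 (mod 11); the common zeros in that column are the intersection.
  x = 0: f ≡ 0 at y ∈ {1}; g ≡ 0 at y ∈ {5}; common: ∅.
  x = 1: f ≡ 0 at y ∈ {10}; g ≡ 0 at y ∈ {1}; common: ∅.
  x = 2: f ≡ 0 at y ∈ {8}; g ≡ 0 at y ∈ {8}; common: {8}.
  x = 3: f ≡ 0 at y ∈ {6}; g ≡ 0 at y ∈ {4}; common: ∅.
  x = 4: f ≡ 0 at y ∈ {4}; g ≡ 0 at y ∈ {0}; common: ∅.
  x = 5: f ≡ 0 at y ∈ {2}; g ≡ 0 at y ∈ {7}; common: ∅.
  x = 6: f ≡ 0 at y ∈ {0}; g ≡ 0 at y ∈ {3}; common: ∅.
  x = 7: f ≡ 0 at y ∈ {9}; g ≡ 0 at y ∈ {10}; common: ∅.
  x = 8: f ≡ 0 at y ∈ {7}; g ≡ 0 at y ∈ {6}; common: ∅.
  x = 9: f ≡ 0 at y ∈ {5}; g ≡ 0 at y ∈ {2}; common: ∅.
  x = 10: f ≡ 0 at y ∈ {3}; g ≡ 0 at y ∈ {9}; common: ∅.
Collecting: common zeros = {(2, 8)}, so the count is 1.
Comparison with the Bézout bound: 1 ≤ 1 = deg(f)·deg(g), as expected for curves with no common component (the bound is attained).


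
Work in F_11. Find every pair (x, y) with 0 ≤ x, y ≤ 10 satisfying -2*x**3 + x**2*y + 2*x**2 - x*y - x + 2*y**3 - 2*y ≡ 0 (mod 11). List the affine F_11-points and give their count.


Affine F_11-points: {(0, 0), (0, 1), (0, 10), (1, 2), (1, 7), (2, 3), (3, 1), (3, 5), (4, 1), (6, 10), (7, 6), (10, 9)}; count = 12.

For each of the 121 pairs (x, y) ∈ F_11², evaluate f(x, y) mod 11. Record the zeros.
  x = 0: [0↦0, 1↦0, 2↦1, 3↦4, 4↦10, 5↦9, 6↦2, 7↦1, 8↦7, 9↦10, 10↦0]  zeros at y ∈ {0, 1, 10}
  x = 1: [0↦10, 1↦10, 2↦0, 3↦3, 4↦9, 5↦8, 6↦1, 7↦0, 8↦6, 9↦9, 10↦10]  zeros at y ∈ {2, 7}
  x = 2: [0↦1, 1↦3, 2↦6, 3↦0, 4↦8, 5↦9, 6↦4, 7↦5, 8↦2, 9↦7, 10↦10]  zeros at y ∈ {3}
  x = 3: [0↦5, 1↦0, 2↦7, 3↦5, 4↦6, 5↦0, 6↦10, 7↦4, 8↦5, 9↦3, 10↦10]  zeros at y ∈ {1, 5}
  x = 4: [0↦10, 1↦0, 2↦2, 3↦6, 4↦2, 5↦2, 6↦7, 7↦7, 8↦3, 9↦7, 10↦9]  zeros at y ∈ {1}
  x = 5: [0↦4, 1↦2, 2↦1, 3↦2, 4↦6, 5↦3, 6↦5, 7↦2, 8↦6, 9↦7, 10↦6]  zeros at y ∈ ∅
  x = 6: [0↦8, 1↦5, 2↦3, 3↦3, 4↦6, 5↦2, 6↦3, 7↦10, 8↦2, 9↦2, 10↦0]  zeros at y ∈ {10}
  x = 7: [0↦10, 1↦8, 2↦7, 3↦8, 4↦1, 5↦9, 6↦0, 7↦8, 8↦1, 9↦2, 10↦1]  zeros at y ∈ {6}
  x = 8: [0↦9, 1↦10, 2↦1, 3↦5, 4↦1, 5↦1, 6↦6, 7↦6, 8↦2, 9↦6, 10↦8]  zeros at y ∈ ∅
  x = 9: [0↦4, 1↦10, 2↦6, 3↦4, 4↦5, 5↦10, 6↦9, 7↦3, 8↦4, 9↦2, 10↦9]  zeros at y ∈ ∅
  x = 10: [0↦5, 1↦7, 2↦10, 3↦4, 4↦1, 5↦2, 6↦8, 7↦9, 8↦6, 9↦0, 10↦3]  zeros at y ∈ {9}
Collecting zeros: affine points = {(0, 0), (0, 1), (0, 10), (1, 2), (1, 7), (2, 3), (3, 1), (3, 5), (4, 1), (6, 10), (7, 6), (10, 9)}.
Total count |C(F_11)_aff| = 12.


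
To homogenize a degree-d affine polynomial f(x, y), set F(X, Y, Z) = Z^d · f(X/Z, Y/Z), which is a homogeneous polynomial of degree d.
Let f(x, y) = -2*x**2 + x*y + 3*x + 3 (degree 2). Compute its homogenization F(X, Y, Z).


F(X, Y, Z) = -2*X**2 + X*Y + 3*X*Z + 3*Z**2

deg(f) = 2.
Substitute x = X/Z, y = Y/Z into f, then multiply by Z^2.
  monomial -2·x^2·y^0 ↦ -2·X^2·Y^0·Z^0.
  monomial 1·x^1·y^1 ↦ 1·X^1·Y^1·Z^0.
  monomial 3·x^1·y^0 ↦ 3·X^1·Y^0·Z^1.
  monomial 3·x^0·y^0 ↦ 3·X^0·Y^0·Z^2.
Collecting: F(X, Y, Z) = -2*X**2 + X*Y + 3*X*Z + 3*Z**2.


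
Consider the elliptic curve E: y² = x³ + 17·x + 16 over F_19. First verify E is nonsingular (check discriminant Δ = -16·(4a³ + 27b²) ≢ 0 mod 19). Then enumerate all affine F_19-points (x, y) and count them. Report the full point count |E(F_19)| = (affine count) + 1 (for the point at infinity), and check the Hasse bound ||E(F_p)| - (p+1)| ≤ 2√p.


Affine points = {(0, 4), (0, 15), (2, 1), (2, 18), (5, 6), (5, 13), (6, 7), (6, 12), (9, 9), (9, 10), (15, 6), (15, 13), (18, 6), (18, 13)}; affine count = 14; |E(F_19)| = 15.

Discriminant check: Δ ∝ 4a³ + 27b² = 4·17³ + 27·16² = 4·4913 + 27·256 ≡ 2 (mod 19). Nonzero ⇒ E is nonsingular.
For each x ∈ F_19, compute rhs = x³ + 17·x + 16 mod 19, then count y ∈ F_19 with y² ≡ rhs.
  x = 0: rhs = 16, matching y values: 4, 15 (2 points).
  x = 1: rhs = 15, matching y values: none (0 points).
  x = 2: rhs = 1, matching y values: 1, 18 (2 points).
  x = 3: rhs = 18, matching y values: none (0 points).
  x = 4: rhs = 15, matching y values: none (0 points).
  x = 5: rhs = 17, matching y values: 6, 13 (2 points).
  x = 6: rhs = 11, matching y values: 7, 12 (2 points).
  x = 7: rhs = 3, matching y values: none (0 points).
  x = 8: rhs = 18, matching y values: none (0 points).
  x = 9: rhs = 5, matching y values: 9, 10 (2 points).
  x = 10: rhs = 8, matching y values: none (0 points).
  x = 11: rhs = 14, matching y values: none (0 points).
  x = 12: rhs = 10, matching y values: none (0 points).
  x = 13: rhs = 2, matching y values: none (0 points).
  x = 14: rhs = 15, matching y values: none (0 points).
  x = 15: rhs = 17, matching y values: 6, 13 (2 points).
  x = 16: rhs = 14, matching y values: none (0 points).
  x = 17: rhs = 12, matching y values: none (0 points).
  x = 18: rhs = 17, matching y values: 6, 13 (2 points).
Total affine count: 14.
Full point count |E(F_19)| = 14 + 1 = 15.
Hasse bound: |15 − (19+1)| = |-5| = 5 ≤ 2√19 ≈ 8.7178 ✓.


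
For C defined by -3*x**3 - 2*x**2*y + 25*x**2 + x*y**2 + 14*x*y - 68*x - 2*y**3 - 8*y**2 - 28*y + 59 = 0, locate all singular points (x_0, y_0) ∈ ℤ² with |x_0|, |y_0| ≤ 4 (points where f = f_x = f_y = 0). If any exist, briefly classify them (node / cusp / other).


Singular points: {(3, -1)}; classification: cusp.

Compute partial derivatives:
  f_x = -9*x**2 - 4*x*y + 50*x + y**2 + 14*y - 68.
  f_y = -2*x**2 + 2*x*y + 14*x - 6*y**2 - 16*y - 28.
Scan x_0 ∈ {−4, ..., 4}. For each x_0, f_y(x_0, y) is a polynomial in y; find its integer roots y ∈ {−4, ..., 4}, then test f_x and f at those candidates.
  x = -4: f_y(-4, y) = -6*y**2 - 24*y - 116; no integer root y with |y| ≤ 4.
  x = -3: f_y(-3, y) = -6*y**2 - 22*y - 88; no integer root y with |y| ≤ 4.
  x = -2: f_y(-2, y) = -6*y**2 - 20*y - 64; no integer root y with |y| ≤ 4.
  x = -1: f_y(-1, y) = -6*y**2 - 18*y - 44; no integer root y with |y| ≤ 4.
  x = 0: f_y(0, y) = -6*y**2 - 16*y - 28; no integer root y with |y| ≤ 4.
  x = 1: f_y(1, y) = -6*y**2 - 14*y - 16; no integer root y with |y| ≤ 4.
  x = 2: f_y(2, y) = -6*y**2 - 12*y - 8; no integer root y with |y| ≤ 4.
  x = 3: f_y(3, y) = -6*y**2 - 10*y - 4; vanishes at y ∈ {-1}. (3, -1): f_x = 0, f = 0 — SINGULAR.
  x = 4: f_y(4, y) = -6*y**2 - 8*y - 4; no integer root y with |y| ≤ 4.
Only singular point on the grid: (3, -1).
Classify: substitute x = 3 + u, y = -1 + v and expand: f = -3*u**3 - 2*u**2*v + u*v**2 - 2*v**3 + v**2.
No constant or linear terms (consistent with a singular point). Quadratic part: v**2. Cubic part: -3*u**3 - 2*u**2*v + u*v**2 - 2*v**3.
The quadratic part v**2 is a perfect square, so there is a single (double) tangent line v = 0, i.e. y = -1. Restricting the cubic part to that line (v = 0) leaves -3*u**3 ≠ 0, so f is not divisible by v and the branch is v² ≈ 3*u**3 to lowest order — this is a cusp.
Classification: cusp.


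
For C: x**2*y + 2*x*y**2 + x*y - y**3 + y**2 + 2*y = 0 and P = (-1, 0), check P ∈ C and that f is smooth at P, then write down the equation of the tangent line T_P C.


Tangent line at P: 2*y = 0.

Step 1: f(-1, 0) = 0, so P lies on C.
Step 2: partial derivatives
  f_x(x, y) = 2*x*y + 2*y**2 + y, f_y(x, y) = x**2 + 4*x*y + x - 3*y**2 + 2*y + 2.
  f_x(P) = 0, f_y(P) = 2 (gradient nonzero, so P is smooth).
Step 3: tangent line at P: 0·(x − -1) + 2·(y − 0) = 0.
Expanding: 2*y = 0.


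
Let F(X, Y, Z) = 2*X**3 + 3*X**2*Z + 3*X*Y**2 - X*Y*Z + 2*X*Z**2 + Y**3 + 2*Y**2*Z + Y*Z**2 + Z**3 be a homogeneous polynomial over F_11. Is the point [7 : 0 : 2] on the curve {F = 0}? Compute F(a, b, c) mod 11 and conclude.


F(7,0,2) ≡ 10 (mod 11); P is NOT on the curve.

Evaluate F(7, 0, 2) term-by-term (mod 11).
  2*X**3 ↦ 2·343·1·1 = 686
  3*X**2*Z ↦ 3·49·1·2 = 294
  3*X*Y**2 ↦ 3·7·0·1 = 0
  -X*Y*Z ↦ -1·7·0·2 = 0
  2*X*Z**2 ↦ 2·7·1·4 = 56
  Y**3 ↦ 1·1·0·1 = 0
  2*Y**2*Z ↦ 2·1·0·2 = 0
  Y*Z**2 ↦ 1·1·0·4 = 0
  Z**3 ↦ 1·1·1·8 = 8
Sum: F(7, 0, 2) = (686) + (294) + (0) + (0) + (56) + (0) + (0) + (0) + (8) = 1044.
Reducing mod 11: 1044 ≡ 10 (mod 11).
Since F(a, b, c) ≡ 10 ≠ 0 (mod 11), P does NOT lie on the curve.


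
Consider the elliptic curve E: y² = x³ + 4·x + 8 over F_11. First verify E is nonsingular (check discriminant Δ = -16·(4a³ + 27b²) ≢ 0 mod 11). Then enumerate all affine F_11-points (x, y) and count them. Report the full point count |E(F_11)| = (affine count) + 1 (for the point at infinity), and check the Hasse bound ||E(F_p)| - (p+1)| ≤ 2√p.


Affine points = {(3, 5), (3, 6), (4, 0), (7, 4), (7, 7), (9, 5), (9, 6), (10, 5), (10, 6)}; affine count = 9; |E(F_11)| = 10.

Discriminant check: Δ ∝ 4a³ + 27b² = 4·4³ + 27·8² = 4·64 + 27·64 ≡ 4 (mod 11). Nonzero ⇒ E is nonsingular.
For each x ∈ F_11, compute rhs = x³ + 4·x + 8 mod 11, then count y ∈ F_11 with y² ≡ rhs.
  x = 0: rhs = 8, matching y values: none (0 points).
  x = 1: rhs = 2, matching y values: none (0 points).
  x = 2: rhs = 2, matching y values: none (0 points).
  x = 3: rhs = 3, matching y values: 5, 6 (2 points).
  x = 4: rhs = 0, matching y values: 0 (1 points).
  x = 5: rhs = 10, matching y values: none (0 points).
  x = 6: rhs = 6, matching y values: none (0 points).
  x = 7: rhs = 5, matching y values: 4, 7 (2 points).
  x = 8: rhs = 2, matching y values: none (0 points).
  x = 9: rhs = 3, matching y values: 5, 6 (2 points).
  x = 10: rhs = 3, matching y values: 5, 6 (2 points).
Total affine count: 9.
Full point count |E(F_11)| = 9 + 1 = 10.
Hasse bound: |10 − (11+1)| = |-2| = 2 ≤ 2√11 ≈ 6.6332 ✓.


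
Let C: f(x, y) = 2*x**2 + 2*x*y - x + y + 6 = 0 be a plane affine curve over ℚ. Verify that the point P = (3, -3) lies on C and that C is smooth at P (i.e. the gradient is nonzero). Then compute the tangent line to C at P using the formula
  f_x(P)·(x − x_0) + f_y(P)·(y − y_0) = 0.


Tangent line at P: 5*x + 7*y + 6 = 0.

Step 1: f(3, -3) = 0, so P lies on C.
Step 2: partial derivatives
  f_x(x, y) = 4*x + 2*y - 1, f_y(x, y) = 2*x + 1.
  f_x(P) = 5, f_y(P) = 7 (gradient nonzero, so P is smooth).
Step 3: tangent line at P: 5·(x − 3) + 7·(y − -3) = 0.
Expanding: 5*x + 7*y + 6 = 0.


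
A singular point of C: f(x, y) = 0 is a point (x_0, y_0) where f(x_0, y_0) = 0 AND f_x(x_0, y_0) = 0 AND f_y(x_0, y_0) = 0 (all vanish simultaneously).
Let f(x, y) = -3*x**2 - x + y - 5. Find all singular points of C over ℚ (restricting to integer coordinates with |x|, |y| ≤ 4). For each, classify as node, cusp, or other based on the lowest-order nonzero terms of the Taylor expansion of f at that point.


No singular points in the scanned grid; C is smooth there.

Compute partial derivatives:
  f_x = -6*x - 1.
  f_y = 1.
f_y = 1 is a nonzero constant, so f_y never vanishes: no point (x, y) can satisfy f = f_x = f_y = 0. In particular no (x, y) ∈ {−4, ..., 4}² is singular; the curve is smooth.


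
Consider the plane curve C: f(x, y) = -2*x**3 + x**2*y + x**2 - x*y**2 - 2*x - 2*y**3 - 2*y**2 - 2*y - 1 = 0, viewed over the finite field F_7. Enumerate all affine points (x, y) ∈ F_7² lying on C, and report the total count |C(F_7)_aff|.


Affine F_7-points: {(0, 1), (2, 1), (2, 5), (2, 6), (3, 5), (4, 2), (5, 5), (6, 1)}; count = 8.

For each of the 49 pairs (x, y) ∈ F_7², evaluate f(x, y) mod 7. Record the zeros.
  x = 0: [0↦6, 1↦0, 2↦6, 3↦5, 4↦6, 5↦4, 6↦1]  zeros at y ∈ {1}
  x = 1: [0↦3, 1↦4, 2↦1, 3↦3, 4↦5, 5↦2, 6↦3]  zeros at y ∈ ∅
  x = 2: [0↦4, 1↦0, 2↦4, 3↦4, 4↦2, 5↦0, 6↦0]  zeros at y ∈ {1, 5, 6}
  x = 3: [0↦4, 1↦4, 2↦3, 3↦3, 4↦6, 5↦0, 6↦1]  zeros at y ∈ {5}
  x = 4: [0↦5, 1↦4, 2↦0, 3↦2, 4↦5, 5↦4, 6↦1]  zeros at y ∈ {2}
  x = 5: [0↦2, 1↦2, 2↦4, 3↦3, 4↦1, 5↦0, 6↦2]  zeros at y ∈ {5}
  x = 6: [0↦4, 1↦0, 2↦3, 3↦1, 4↦3, 5↦4, 6↦6]  zeros at y ∈ {1}
Collecting zeros: affine points = {(0, 1), (2, 1), (2, 5), (2, 6), (3, 5), (4, 2), (5, 5), (6, 1)}.
Total count |C(F_7)_aff| = 8.


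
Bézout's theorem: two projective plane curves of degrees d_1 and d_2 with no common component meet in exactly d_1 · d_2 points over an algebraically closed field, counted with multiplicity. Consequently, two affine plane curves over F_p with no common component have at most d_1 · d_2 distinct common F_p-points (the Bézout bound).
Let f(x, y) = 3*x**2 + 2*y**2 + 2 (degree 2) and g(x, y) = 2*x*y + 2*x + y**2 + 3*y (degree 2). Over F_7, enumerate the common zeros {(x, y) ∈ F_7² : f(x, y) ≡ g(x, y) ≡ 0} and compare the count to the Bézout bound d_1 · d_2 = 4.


Common zeros: {(6, 1)}; count = 1; Bézout bound = 4.

deg(f) = 2, deg(g) = 2, so Bézout bound = 4.
Scan x ∈ F_7. For each x, list the y ∈ F_7 with f(x, y) ≡ 0 and those with g(x, y) ≡ 0 (mod 7); the common zeros in that column are the intersection.
  x = 0: f ≡ 0 at y ∈ ∅; g ≡ 0 at y ∈ {0, 4}; common: ∅.
  x = 1: f ≡ 0 at y ∈ {1, 6}; g ≡ 0 at y ∈ ∅; common: ∅.
  x = 2: f ≡ 0 at y ∈ {0}; g ≡ 0 at y ∈ ∅; common: ∅.
  x = 3: f ≡ 0 at y ∈ ∅; g ≡ 0 at y ∈ {2, 3}; common: ∅.
  x = 4: f ≡ 0 at y ∈ ∅; g ≡ 0 at y ∈ ∅; common: ∅.
  x = 5: f ≡ 0 at y ∈ {0}; g ≡ 0 at y ∈ ∅; common: ∅.
  x = 6: f ≡ 0 at y ∈ {1, 6}; g ≡ 0 at y ∈ {1, 5}; common: {1}.
Collecting: common zeros = {(6, 1)}, so the count is 1.
Comparison with the Bézout bound: 1 ≤ 4 = deg(f)·deg(g), as expected for curves with no common component (the affine F_7-count falls short of the bound because intersections may lie at infinity, over extension fields, or carry multiplicity).
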